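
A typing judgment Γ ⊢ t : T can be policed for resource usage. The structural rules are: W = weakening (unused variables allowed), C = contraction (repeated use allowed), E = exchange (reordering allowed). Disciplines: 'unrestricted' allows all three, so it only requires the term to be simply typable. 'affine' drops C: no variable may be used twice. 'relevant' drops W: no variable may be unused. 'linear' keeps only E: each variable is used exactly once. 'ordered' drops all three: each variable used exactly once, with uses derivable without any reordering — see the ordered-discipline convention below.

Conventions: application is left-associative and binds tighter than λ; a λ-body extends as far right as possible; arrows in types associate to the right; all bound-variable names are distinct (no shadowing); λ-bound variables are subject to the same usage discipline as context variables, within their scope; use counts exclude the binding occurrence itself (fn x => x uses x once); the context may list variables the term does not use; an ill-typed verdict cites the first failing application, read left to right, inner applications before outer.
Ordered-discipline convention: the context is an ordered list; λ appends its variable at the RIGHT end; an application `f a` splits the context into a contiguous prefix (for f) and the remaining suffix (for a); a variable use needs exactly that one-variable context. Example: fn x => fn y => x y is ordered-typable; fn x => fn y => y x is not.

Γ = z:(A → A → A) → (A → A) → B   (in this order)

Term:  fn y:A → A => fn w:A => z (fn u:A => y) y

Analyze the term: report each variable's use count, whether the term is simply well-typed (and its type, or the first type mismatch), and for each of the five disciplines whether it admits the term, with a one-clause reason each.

use counts: z: 1, y [bound]: 2, w [bound]: 0, u [bound]: 0
uses in reading order: z, y, y
typing: well-typed — term : (A → A) → A → B
ordered ✗ (needs contraction — y ×2; w, u left unused)
linear ✗ (needs contraction — y ×2; w, u left unused)
affine ✗ (needs contraction — y ×2)
relevant ✗ (w, u left unused)
unrestricted ✓ (well-typed at (A → A) → A → B; no restrictions here)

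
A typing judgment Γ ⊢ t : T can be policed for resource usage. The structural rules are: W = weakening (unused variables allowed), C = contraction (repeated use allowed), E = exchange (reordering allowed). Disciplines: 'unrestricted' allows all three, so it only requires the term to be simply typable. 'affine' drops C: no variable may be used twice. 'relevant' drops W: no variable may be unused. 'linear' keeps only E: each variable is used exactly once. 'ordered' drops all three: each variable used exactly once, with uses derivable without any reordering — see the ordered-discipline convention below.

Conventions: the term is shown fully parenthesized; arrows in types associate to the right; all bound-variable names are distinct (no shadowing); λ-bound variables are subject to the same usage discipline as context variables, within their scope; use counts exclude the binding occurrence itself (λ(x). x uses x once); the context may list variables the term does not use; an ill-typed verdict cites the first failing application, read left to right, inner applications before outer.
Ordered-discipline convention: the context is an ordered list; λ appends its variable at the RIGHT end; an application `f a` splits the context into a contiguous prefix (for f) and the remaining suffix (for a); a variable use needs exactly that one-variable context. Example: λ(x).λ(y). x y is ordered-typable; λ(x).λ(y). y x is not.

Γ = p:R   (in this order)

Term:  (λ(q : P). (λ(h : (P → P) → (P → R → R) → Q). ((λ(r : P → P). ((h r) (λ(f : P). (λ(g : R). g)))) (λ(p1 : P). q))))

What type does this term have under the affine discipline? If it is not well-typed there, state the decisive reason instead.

term : P → ((P → P) → (P → R → R) → Q) → Q
counts: p ×0, q (bound) ×1, h (bound) ×1, r (bound) ×1, f (bound) ×0, g (bound) ×1, p1 (bound) ×0
uses in reading order: h, r, g, q
typing: the term checks, with type P → ((P → P) → (P → R → R) → Q) → Q
all disciplines: ordered ✗, linear ✗, affine ✓, relevant ✗, unrestricted ✓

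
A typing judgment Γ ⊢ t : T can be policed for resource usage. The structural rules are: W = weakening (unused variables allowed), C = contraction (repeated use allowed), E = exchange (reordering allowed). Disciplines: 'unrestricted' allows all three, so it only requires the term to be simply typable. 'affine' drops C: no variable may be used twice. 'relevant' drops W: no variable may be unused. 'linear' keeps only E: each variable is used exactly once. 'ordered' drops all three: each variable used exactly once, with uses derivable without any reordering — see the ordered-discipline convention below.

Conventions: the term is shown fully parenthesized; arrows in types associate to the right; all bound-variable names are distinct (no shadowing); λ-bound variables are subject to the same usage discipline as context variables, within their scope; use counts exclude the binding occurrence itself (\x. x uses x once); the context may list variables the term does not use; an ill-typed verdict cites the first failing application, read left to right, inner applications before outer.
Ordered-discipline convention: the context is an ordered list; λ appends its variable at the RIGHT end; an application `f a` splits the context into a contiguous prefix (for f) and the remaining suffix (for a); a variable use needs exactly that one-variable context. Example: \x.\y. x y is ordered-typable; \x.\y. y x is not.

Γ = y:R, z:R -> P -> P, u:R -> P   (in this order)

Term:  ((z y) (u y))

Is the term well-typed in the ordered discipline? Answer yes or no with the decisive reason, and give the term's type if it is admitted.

no — uses contraction: y ×2
counts: y: 2; z: 1; u: 1
uses in reading order: z, y, u, y
typing: well-typed at P
summary: ordered ✗, linear ✗, affine ✗, relevant ✓, unrestricted ✓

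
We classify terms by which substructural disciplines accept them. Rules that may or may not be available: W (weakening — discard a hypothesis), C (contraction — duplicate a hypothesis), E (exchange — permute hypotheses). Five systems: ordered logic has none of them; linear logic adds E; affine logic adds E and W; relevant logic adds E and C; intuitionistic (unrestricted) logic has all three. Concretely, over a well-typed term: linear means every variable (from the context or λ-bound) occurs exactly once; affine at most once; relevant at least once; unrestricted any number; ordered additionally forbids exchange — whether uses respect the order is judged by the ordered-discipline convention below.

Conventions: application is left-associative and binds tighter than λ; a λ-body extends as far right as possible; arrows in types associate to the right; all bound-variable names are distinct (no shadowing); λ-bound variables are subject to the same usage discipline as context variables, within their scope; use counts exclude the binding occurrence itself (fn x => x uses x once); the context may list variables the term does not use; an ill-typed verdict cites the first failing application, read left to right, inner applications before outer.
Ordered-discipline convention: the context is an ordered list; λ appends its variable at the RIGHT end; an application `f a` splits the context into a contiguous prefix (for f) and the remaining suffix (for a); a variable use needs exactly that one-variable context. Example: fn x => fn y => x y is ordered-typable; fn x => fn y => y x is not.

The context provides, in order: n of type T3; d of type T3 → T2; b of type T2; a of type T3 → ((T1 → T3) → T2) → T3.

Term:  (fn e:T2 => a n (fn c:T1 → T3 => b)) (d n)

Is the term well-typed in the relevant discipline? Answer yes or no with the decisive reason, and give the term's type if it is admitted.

no — needs weakening: e, c unused
use counts: n: 2, d: 1, b: 1, a: 1, e (bound): 0, c (bound): 0
left-to-right use order: a, n, b, d, n
typing: the term checks, with type T3
summary: ordered ✗, linear ✗, affine ✗, relevant ✗, unrestricted ✓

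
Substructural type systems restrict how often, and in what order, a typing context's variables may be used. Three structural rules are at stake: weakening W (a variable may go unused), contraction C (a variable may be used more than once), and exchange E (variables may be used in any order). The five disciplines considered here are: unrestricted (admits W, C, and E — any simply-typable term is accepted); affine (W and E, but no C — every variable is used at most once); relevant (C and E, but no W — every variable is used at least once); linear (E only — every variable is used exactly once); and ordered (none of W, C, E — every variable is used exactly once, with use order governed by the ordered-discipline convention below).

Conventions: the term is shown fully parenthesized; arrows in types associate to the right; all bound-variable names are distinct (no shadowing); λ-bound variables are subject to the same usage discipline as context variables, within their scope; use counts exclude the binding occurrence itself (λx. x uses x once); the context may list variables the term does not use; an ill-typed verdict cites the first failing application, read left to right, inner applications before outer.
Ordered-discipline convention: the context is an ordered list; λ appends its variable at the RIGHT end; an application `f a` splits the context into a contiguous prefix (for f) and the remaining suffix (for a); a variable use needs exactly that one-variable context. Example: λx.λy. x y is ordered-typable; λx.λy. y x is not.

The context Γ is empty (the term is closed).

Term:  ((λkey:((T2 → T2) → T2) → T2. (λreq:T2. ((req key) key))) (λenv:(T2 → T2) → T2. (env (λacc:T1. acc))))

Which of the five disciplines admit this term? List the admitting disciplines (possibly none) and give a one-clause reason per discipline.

accepted by: none
use counts: key (λ-bound): 2×, req (λ-bound): 1×, env (λ-bound): 1×, acc (λ-bound): 1×
use order (left to right): req, key, key, env, acc
typing: ill-typed: can't apply a value of type T2
ordered ✗ (fails simple typing)
linear ✗ (a type mismatch blocks all five)
affine ✗ (the type mismatch rejects it)
relevant ✗ (not simply typable)
unrestricted ✗ (fails simple typing)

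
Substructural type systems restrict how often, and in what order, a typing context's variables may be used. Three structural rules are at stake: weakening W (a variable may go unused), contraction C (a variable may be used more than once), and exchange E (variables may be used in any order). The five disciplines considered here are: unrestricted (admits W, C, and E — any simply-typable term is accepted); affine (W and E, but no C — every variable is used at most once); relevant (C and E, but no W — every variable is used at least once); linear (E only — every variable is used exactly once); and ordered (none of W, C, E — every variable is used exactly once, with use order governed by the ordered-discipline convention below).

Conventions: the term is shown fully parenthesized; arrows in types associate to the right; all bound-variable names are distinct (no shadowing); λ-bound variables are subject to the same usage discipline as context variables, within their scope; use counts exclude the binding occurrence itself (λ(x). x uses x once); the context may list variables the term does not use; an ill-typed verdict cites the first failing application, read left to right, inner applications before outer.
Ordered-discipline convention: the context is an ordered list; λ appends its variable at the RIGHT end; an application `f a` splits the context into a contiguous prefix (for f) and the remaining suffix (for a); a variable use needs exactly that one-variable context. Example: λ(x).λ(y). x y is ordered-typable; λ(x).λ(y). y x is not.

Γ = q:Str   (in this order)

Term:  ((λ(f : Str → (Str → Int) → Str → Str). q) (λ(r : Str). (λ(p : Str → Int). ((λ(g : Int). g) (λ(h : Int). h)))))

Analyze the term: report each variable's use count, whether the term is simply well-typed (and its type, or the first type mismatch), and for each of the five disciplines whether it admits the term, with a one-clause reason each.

usage: q: 1×, f [bound]: 0×, r [bound]: 0×, p [bound]: 0×, g [bound]: 1×, h [bound]: 1×
left-to-right use order: q, g, h
typing: ill-typed: an application expects Int but receives Int → Int
ordered: ✗ — the type mismatch rejects it
linear: ✗ — not simply typable
affine: ✗ — fails simple typing
relevant: ✗ — a type mismatch blocks all five
unrestricted: ✗ — the type mismatch rejects it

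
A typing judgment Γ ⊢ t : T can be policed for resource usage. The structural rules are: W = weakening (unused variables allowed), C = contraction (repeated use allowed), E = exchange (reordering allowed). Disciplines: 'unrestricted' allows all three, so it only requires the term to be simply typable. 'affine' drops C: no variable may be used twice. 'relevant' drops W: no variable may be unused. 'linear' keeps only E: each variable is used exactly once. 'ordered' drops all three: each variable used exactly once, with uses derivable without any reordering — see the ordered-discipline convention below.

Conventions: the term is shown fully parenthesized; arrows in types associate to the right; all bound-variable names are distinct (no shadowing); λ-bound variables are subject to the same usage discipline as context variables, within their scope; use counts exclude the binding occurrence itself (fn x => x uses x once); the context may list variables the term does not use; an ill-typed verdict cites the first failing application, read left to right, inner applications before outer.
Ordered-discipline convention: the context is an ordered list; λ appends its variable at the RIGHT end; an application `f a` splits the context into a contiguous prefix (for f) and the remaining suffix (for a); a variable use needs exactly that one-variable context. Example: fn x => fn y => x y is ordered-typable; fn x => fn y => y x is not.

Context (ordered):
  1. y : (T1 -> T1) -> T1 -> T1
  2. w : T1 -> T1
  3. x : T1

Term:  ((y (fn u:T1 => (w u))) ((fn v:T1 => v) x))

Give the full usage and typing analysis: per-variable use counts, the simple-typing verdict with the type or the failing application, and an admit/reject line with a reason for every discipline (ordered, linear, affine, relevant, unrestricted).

counts: y ×1, w ×1, x ×1, u (λ-bound) ×1, v (λ-bound) ×1
left-to-right use order: y, w, u, v, x
typing: the term checks, with type T1
ordered ✓ (y, w, x, u, v once each; derivable with no W/C/E)
linear ✓ (y, w, x, u, v: one use apiece)
affine ✓ (at most one use each (y, w, x, u, v))
relevant ✓ (none of y, w, x, u, v goes unused)
unrestricted ✓ (typability at T1 is all that's needed)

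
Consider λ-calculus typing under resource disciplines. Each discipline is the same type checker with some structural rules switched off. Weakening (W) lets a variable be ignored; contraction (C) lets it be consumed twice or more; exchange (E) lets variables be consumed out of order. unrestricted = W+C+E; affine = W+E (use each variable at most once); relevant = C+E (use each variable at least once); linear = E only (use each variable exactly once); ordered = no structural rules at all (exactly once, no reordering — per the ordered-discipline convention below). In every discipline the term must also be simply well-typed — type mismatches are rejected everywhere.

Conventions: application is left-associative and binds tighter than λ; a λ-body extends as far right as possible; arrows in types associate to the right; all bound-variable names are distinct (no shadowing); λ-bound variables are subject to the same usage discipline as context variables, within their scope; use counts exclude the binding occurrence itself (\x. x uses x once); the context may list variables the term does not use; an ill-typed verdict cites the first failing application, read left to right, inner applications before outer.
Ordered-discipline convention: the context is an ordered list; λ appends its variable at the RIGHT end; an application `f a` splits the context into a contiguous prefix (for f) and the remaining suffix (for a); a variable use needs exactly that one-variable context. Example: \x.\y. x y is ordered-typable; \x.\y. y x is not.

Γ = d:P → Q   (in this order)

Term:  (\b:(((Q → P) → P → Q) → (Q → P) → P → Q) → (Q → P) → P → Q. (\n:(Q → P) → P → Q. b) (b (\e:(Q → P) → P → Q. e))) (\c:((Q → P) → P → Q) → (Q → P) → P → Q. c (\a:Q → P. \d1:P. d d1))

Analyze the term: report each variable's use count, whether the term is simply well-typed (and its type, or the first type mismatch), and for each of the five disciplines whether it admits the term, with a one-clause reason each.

usage: d=1, b (bound)=2, n (bound)=0, e (bound)=1, c (bound)=1, a (bound)=0, d1 (bound)=1
left-to-right use order: b, b, e, c, d, d1
typing: the term checks, with type (((Q → P) → P → Q) → (Q → P) → P → Q) → (Q → P) → P → Q
ordered: ✗, repeated use of b ×2; needs weakening: n, a unused
linear: ✗, repeated use of b ×2; needs weakening: n, a unused
affine: ✗, repeated use of b ×2
relevant: ✗, needs weakening: n, a unused
unrestricted: ✓, typability at (((Q → P) → P → Q) → (Q → P) → P → Q) → (Q → P) → P → Q is all that's needed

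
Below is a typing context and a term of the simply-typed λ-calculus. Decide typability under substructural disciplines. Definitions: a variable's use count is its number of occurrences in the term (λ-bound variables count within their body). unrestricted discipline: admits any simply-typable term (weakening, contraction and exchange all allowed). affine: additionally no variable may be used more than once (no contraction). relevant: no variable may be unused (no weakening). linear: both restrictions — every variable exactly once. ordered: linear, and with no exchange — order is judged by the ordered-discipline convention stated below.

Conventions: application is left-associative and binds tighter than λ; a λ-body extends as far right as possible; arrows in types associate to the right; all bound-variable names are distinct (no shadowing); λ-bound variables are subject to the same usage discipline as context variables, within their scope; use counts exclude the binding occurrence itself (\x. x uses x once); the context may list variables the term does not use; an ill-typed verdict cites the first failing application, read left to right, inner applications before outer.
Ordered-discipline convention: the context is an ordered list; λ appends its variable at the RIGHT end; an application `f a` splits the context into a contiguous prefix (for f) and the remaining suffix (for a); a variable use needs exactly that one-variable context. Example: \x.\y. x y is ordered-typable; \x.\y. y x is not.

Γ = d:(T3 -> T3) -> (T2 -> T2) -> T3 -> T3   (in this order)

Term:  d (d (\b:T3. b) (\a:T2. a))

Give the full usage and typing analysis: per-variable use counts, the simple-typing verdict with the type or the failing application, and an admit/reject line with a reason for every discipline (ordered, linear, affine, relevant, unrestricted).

usage: d ×2, b (λ-bound) ×1, a (λ-bound) ×1
order of uses: d, d, b, a
typing: the term checks, with type (T2 -> T2) -> T3 -> T3
ordered: ✗ — repeated use of d ×2
linear: ✗ — repeated use of d ×2
affine: ✗ — repeated use of d ×2
relevant: ✓ — at least one use each (d, b, a)
unrestricted: ✓ — well-typed at (T2 -> T2) -> T3 -> T3; no restrictions here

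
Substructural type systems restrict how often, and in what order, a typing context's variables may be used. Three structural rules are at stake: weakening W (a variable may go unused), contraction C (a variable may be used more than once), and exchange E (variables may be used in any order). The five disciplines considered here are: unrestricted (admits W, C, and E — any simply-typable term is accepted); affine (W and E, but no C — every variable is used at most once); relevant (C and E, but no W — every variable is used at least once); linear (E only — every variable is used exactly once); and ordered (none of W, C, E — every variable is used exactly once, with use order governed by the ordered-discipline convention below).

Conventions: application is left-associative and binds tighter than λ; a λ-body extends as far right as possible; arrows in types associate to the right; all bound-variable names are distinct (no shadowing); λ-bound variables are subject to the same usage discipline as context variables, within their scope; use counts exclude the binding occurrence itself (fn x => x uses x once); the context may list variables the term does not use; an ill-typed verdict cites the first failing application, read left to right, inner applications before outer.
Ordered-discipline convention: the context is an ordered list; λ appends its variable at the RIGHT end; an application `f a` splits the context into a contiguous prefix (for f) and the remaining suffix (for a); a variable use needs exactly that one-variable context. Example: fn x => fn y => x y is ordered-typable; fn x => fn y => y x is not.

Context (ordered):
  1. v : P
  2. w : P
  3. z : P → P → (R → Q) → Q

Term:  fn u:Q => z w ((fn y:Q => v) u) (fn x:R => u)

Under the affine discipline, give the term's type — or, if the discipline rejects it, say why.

not well-typed under affine — repeated use of u ×2
usage: v ×1; w ×1; z ×1; u [bound] ×2; y [bound] ×0; x [bound] ×0
order of uses: z, w, v, u, u
typing: well-typed — term : Q → Q
all disciplines: ordered ✗; linear ✗; affine ✗; relevant ✗; unrestricted ✓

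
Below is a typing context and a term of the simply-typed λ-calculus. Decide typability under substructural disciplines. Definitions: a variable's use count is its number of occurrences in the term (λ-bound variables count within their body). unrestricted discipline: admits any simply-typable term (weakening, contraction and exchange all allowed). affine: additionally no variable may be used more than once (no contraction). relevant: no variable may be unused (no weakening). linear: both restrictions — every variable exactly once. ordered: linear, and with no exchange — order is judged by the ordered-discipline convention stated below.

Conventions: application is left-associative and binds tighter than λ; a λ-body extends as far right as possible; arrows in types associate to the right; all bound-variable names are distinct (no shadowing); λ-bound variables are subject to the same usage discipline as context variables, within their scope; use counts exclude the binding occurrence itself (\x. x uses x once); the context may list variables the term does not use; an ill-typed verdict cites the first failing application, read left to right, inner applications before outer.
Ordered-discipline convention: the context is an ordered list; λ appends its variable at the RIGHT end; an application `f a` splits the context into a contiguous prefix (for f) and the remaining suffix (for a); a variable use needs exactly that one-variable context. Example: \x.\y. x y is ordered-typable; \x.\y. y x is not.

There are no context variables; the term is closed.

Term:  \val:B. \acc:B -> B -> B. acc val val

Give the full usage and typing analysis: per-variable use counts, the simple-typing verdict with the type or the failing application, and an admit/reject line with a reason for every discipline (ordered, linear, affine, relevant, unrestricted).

variable uses: val [bound]: 2×; acc [bound]: 1×
use order (left to right): acc, val, val
typing: ✓ — B -> (B -> B -> B) -> B
ordered: ✗ — needs contraction — val ×2
linear: ✗ — needs contraction — val ×2
affine: ✗ — needs contraction — val ×2
relevant: ✓ — every one of val, acc appears
unrestricted: ✓ — simply typable at B -> (B -> B -> B) -> B; W, C, E all held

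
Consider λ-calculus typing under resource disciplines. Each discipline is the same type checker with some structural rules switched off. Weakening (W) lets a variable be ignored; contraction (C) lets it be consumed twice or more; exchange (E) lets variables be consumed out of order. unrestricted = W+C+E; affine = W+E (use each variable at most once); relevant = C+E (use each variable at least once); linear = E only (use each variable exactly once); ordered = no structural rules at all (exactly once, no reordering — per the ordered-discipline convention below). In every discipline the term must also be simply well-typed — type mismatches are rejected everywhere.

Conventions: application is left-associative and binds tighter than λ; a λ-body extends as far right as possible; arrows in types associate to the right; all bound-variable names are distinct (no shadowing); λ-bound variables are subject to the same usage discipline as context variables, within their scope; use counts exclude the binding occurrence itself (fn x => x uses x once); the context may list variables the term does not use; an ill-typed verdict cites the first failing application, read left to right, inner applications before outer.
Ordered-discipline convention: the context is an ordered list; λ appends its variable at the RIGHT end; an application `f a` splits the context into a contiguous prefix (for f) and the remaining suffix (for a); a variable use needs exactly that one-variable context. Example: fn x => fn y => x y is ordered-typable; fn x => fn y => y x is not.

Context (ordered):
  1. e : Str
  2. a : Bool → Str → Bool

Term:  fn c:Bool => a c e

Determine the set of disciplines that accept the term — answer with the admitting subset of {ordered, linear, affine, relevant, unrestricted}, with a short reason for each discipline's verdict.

admitted by: linear, affine, relevant, unrestricted
counts: e ×1, a ×1, c [bound] ×1
use order (left to right): a, c, e
typing: well-typed — term : Bool → Bool
ordered: ✗ — no ordered split (uses run a, c, e)
linear: ✓ — exactly-once usage across e, a, c
affine: ✓ — no duplicate uses among e, a, c
relevant: ✓ — e, a, c: all used, weakening unneeded
unrestricted: ✓ — simply typable at Bool → Bool; W, C, E all held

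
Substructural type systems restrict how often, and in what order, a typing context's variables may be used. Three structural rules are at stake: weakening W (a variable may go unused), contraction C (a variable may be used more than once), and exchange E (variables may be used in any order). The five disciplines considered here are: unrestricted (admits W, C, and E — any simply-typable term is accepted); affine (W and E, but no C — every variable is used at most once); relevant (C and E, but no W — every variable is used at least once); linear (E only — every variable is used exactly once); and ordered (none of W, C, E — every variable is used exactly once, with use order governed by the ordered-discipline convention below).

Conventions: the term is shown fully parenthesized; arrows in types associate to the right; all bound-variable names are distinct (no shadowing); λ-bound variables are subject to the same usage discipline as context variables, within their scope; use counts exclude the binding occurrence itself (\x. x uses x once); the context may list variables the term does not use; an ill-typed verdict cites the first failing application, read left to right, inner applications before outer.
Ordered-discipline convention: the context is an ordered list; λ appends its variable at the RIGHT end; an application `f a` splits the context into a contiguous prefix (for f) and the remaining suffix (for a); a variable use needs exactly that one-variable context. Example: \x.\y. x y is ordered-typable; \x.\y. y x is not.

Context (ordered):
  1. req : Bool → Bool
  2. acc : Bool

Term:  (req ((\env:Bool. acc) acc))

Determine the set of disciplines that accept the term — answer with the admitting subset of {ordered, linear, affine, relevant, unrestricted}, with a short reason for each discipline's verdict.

admitting disciplines: unrestricted
counts: req: 1, acc: 2, env (λ-bound): 0
order of uses: req, acc, acc
typing: well-typed at Bool
ordered: ✗, repeated use of acc ×2; unused: env — weakening required
linear: ✗, repeated use of acc ×2; unused: env — weakening required
affine: ✗, repeated use of acc ×2
relevant: ✗, unused: env — weakening required
unrestricted: ✓, typability at Bool is all that's needed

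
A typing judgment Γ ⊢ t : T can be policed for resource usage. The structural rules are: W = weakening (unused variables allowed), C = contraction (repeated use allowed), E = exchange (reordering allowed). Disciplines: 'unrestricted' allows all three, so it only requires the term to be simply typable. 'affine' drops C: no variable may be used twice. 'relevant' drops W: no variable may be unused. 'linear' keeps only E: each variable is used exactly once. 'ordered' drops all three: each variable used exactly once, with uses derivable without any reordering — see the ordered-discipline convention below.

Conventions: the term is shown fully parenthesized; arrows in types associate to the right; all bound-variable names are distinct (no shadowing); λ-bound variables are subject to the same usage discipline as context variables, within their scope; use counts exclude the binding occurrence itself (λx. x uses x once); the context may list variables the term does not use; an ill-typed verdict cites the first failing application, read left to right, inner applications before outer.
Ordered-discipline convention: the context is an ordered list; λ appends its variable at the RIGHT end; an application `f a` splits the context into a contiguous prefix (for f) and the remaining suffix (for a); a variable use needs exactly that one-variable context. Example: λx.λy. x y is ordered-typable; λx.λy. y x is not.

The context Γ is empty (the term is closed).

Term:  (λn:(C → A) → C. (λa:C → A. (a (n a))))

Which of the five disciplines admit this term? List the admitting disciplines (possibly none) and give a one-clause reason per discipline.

admitted in: relevant, unrestricted
variable uses: n [bound] ×1, a [bound] ×2
left-to-right use order: a, n, a
typing: the term checks, with type ((C → A) → C) → (C → A) → A
ordered: ✗ — repeated use of a ×2
linear: ✗ — repeated use of a ×2
affine: ✗ — repeated use of a ×2
relevant: ✓ — every one of n, a appears
unrestricted: ✓ — typability at ((C → A) → C) → (C → A) → A is all that's needed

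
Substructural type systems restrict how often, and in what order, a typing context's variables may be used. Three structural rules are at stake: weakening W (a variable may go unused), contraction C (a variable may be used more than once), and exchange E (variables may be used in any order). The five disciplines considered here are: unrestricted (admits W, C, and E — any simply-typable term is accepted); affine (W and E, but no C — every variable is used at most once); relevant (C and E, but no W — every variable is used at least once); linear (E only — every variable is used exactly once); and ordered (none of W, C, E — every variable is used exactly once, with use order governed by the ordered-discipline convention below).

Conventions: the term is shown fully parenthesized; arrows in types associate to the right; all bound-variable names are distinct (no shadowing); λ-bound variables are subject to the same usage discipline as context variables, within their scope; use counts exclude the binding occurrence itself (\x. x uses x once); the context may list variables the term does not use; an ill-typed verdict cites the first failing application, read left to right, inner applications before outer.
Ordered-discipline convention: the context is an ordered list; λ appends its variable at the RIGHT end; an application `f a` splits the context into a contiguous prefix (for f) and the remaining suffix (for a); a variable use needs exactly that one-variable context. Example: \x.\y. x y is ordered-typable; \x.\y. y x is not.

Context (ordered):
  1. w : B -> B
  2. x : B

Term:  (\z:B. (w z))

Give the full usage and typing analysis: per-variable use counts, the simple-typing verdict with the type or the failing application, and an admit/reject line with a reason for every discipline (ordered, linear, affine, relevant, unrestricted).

counts: w: 1; x: 0; z (λ-bound): 1
uses in reading order: w, z
typing: the term checks, with type B -> B
ordered: ✗ — x left unused
linear: ✗ — x left unused
affine: ✓ — w, x, z: no repeats, contraction unneeded
relevant: ✗ — x left unused
unrestricted: ✓ — simply typable at B -> B; W, C, E all held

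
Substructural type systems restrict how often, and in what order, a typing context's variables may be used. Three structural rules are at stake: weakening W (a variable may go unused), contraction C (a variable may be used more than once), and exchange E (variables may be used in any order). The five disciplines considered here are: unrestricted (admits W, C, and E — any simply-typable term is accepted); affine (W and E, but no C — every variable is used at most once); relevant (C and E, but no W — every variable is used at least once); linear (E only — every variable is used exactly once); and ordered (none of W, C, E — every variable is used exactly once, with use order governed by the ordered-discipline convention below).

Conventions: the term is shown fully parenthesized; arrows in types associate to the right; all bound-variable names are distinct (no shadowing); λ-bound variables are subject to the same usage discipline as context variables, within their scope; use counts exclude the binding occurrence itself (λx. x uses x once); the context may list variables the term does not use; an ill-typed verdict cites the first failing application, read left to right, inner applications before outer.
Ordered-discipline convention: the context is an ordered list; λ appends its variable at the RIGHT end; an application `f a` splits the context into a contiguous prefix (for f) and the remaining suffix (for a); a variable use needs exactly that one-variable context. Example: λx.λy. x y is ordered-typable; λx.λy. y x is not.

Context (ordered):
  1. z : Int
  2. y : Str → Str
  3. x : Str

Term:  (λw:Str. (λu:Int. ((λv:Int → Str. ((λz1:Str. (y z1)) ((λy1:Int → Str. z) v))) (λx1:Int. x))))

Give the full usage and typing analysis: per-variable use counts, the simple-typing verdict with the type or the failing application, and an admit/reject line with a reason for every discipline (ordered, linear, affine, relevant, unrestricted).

use counts: z ×1; y ×1; x ×1; w (λ-bound) ×0; u (λ-bound) ×0; v (λ-bound) ×1; z1 (λ-bound) ×1; y1 (λ-bound) ×0; x1 (λ-bound) ×0
uses in reading order: y, z1, z, v, x
typing: ill-typed: argument of type Int where Str is required
ordered: ✗, the type mismatch rejects it
linear: ✗, not simply typable
affine: ✗, fails simple typing
relevant: ✗, a type mismatch blocks all five
unrestricted: ✗, the type mismatch rejects it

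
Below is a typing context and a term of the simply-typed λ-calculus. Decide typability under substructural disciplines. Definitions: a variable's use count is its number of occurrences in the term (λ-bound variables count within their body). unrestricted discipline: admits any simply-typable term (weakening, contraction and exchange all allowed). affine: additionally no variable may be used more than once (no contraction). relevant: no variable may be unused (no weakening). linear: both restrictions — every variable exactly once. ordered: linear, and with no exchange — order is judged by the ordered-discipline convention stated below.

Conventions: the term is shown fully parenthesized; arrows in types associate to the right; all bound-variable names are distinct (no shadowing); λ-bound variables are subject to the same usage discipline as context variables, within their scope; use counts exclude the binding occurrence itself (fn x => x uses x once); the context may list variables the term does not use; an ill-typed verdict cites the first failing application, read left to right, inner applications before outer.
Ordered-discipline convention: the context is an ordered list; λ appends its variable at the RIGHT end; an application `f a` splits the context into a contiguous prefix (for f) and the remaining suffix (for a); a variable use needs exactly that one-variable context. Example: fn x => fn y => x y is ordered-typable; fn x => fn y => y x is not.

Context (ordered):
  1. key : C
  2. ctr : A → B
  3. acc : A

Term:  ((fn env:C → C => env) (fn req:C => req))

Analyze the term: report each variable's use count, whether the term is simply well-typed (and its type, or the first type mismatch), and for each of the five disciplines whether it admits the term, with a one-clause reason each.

usage: key ×0, ctr ×0, acc ×0, env [bound] ×1, req [bound] ×1
order of uses: env, req
typing: the term checks, with type C → C
ordered ✗ (key, ctr, acc left unused)
linear ✗ (key, ctr, acc left unused)
affine ✓ (no duplicate uses among key, ctr, acc, env, req)
relevant ✗ (key, ctr, acc left unused)
unrestricted ✓ (type-checks (C → C) and nothing is barred)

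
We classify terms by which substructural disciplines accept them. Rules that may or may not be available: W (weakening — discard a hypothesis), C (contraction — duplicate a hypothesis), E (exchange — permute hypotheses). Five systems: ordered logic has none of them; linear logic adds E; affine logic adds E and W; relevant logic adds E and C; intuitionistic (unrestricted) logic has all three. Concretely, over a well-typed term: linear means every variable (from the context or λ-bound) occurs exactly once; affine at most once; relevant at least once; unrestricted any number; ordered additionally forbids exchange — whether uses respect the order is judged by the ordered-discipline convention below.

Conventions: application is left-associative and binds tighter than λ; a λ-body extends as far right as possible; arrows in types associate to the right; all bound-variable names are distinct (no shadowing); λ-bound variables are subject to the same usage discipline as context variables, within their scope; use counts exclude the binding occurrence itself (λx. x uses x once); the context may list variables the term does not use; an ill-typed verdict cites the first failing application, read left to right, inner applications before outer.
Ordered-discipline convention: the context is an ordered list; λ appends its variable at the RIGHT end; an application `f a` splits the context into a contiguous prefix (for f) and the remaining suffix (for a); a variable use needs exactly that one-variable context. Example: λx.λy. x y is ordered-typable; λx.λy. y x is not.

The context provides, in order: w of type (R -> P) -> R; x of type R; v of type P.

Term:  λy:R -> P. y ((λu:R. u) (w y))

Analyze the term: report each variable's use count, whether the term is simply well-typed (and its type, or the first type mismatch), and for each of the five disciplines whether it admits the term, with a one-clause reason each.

variable uses: w=1; x=0; v=0; y (λ-bound)=2; u (λ-bound)=1
use order (left to right): y, u, w, y
typing: the term checks, with type (R -> P) -> P
ordered ✗ (uses contraction: y ×2; unused: x, v — weakening required)
linear ✗ (uses contraction: y ×2; unused: x, v — weakening required)
affine ✗ (uses contraction: y ×2)
relevant ✗ (unused: x, v — weakening required)
unrestricted ✓ (simply typable at (R -> P) -> P; W, C, E all held)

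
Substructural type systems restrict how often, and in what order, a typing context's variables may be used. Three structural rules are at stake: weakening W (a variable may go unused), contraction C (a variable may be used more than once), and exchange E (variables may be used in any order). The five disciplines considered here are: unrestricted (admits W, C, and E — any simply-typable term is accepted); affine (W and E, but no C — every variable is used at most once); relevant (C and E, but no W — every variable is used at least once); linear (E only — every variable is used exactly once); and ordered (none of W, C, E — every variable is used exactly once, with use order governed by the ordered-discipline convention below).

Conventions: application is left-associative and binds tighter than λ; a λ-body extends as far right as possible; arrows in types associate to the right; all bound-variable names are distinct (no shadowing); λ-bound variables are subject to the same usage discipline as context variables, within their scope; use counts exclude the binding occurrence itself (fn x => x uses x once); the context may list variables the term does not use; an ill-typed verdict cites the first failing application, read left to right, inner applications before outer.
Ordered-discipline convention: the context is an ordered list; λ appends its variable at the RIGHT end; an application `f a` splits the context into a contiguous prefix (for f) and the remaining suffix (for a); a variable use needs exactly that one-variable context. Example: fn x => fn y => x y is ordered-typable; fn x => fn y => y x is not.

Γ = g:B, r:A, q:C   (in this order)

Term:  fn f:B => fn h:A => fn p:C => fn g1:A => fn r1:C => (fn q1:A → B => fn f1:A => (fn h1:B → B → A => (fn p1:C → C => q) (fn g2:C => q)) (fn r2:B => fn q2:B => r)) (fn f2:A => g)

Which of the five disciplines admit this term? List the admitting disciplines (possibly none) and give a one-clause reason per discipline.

admitted by: unrestricted
usage: g ×1, r ×1, q ×2, f [bound] ×0, h [bound] ×0, p [bound] ×0, g1 [bound] ×0, r1 [bound] ×0, q1 [bound] ×0, f1 [bound] ×0, h1 [bound] ×0, p1 [bound] ×0, g2 [bound] ×0, r2 [bound] ×0, q2 [bound] ×0, f2 [bound] ×0
order of uses: q, q, r, g
typing: well-typed — term : B → A → C → A → C → A → C
ordered: ✗, repeated use of q ×2; unused: f, h, p, g1, r1, q1, f1, h1, p1, g2, r2, q2, f2 — weakening required
linear: ✗, repeated use of q ×2; unused: f, h, p, g1, r1, q1, f1, h1, p1, g2, r2, q2, f2 — weakening required
affine: ✗, repeated use of q ×2
relevant: ✗, unused: f, h, p, g1, r1, q1, f1, h1, p1, g2, r2, q2, f2 — weakening required
unrestricted: ✓, type-checks (B → A → C → A → C → A → C) and nothing is barred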